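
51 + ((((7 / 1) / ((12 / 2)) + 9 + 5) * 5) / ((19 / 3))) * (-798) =-9504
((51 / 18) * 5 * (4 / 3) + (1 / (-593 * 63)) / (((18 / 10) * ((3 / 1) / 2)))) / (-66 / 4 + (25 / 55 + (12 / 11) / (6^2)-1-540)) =-419167760 / 12360860253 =-0.03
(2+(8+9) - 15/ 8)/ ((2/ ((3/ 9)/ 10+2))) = 17.41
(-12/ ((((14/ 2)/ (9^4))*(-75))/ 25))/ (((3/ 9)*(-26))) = -39366/ 91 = -432.59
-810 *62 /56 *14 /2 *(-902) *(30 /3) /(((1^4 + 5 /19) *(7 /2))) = 179306325 /14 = 12807594.64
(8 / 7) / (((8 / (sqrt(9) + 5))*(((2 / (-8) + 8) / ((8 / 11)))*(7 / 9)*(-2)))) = -1152 / 16709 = -0.07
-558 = -558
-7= -7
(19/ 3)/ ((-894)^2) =19/ 2397708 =0.00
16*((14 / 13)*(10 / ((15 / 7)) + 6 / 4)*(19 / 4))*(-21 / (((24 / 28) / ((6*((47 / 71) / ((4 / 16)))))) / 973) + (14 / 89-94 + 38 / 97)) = -351582230792968 / 1838829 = -191198980.87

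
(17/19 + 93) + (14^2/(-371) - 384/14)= 464796/7049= 65.94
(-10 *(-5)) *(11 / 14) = 275 / 7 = 39.29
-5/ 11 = -0.45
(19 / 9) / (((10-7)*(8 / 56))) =133 / 27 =4.93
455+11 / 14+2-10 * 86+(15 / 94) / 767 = -101495907 / 252343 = -402.21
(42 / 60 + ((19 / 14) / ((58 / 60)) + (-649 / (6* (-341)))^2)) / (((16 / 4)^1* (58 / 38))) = 1470846487 / 4073333040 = 0.36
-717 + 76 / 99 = -70907 / 99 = -716.23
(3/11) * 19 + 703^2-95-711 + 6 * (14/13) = 70558294/143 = 493414.64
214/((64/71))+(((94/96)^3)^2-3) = 235.29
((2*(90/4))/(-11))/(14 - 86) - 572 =-50331/88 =-571.94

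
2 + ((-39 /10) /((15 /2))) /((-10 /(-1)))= 487 /250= 1.95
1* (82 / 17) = 82 / 17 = 4.82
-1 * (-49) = 49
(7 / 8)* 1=7 / 8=0.88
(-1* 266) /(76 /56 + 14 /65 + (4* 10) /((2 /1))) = -242060 /19631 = -12.33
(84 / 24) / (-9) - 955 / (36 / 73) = -23243 / 12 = -1936.92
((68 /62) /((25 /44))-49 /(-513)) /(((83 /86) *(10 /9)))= 34633189 /18332625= 1.89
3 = 3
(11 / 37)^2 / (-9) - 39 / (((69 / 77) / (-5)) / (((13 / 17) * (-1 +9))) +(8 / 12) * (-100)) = 56750548481 / 98709925599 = 0.57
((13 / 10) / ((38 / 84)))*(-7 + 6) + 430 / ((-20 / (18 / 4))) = -37857 / 380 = -99.62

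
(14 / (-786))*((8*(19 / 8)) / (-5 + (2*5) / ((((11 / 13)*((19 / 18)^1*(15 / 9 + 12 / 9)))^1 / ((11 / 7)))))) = -17689 / 45195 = -0.39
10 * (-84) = -840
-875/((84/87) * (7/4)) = -3625/7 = -517.86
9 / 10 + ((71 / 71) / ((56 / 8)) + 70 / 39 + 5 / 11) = 98867 / 30030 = 3.29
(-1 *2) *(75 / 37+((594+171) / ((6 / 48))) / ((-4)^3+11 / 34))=188.17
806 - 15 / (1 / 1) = 791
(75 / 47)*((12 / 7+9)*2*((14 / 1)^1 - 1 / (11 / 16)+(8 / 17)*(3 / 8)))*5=133818750 / 61523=2175.10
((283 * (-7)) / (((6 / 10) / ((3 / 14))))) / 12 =-1415 / 24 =-58.96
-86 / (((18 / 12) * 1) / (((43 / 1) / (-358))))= 3698 / 537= 6.89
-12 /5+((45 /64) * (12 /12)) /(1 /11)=1707 /320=5.33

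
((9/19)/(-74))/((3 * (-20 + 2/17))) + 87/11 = 41345397/5227508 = 7.91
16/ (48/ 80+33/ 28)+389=398.00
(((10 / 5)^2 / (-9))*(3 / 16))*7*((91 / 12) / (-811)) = 637 / 116784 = 0.01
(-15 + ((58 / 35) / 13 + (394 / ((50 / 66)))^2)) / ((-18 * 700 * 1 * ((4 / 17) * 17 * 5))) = -1.07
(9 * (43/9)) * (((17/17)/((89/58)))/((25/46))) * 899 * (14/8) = 180489533/2225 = 81118.89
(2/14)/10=1/70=0.01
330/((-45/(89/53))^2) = 174262/379215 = 0.46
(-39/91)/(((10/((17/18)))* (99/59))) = -1003/41580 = -0.02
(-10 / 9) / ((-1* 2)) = 5 / 9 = 0.56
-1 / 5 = -0.20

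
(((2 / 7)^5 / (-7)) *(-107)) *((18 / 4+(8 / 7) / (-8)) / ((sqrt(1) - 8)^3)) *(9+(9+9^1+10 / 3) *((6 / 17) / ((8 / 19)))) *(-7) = 0.07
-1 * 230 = -230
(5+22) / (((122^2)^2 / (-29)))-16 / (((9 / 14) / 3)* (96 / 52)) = -80638185031 / 1993801104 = -40.44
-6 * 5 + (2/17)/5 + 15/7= -16561/595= -27.83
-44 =-44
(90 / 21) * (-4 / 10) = -12 / 7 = -1.71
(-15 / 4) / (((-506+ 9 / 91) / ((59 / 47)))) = 80535 / 8654956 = 0.01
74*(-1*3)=-222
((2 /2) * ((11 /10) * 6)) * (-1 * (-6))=198 /5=39.60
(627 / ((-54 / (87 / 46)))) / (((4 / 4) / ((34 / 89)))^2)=-1751629 / 546549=-3.20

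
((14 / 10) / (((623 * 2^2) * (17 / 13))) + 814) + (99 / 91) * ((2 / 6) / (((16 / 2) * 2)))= 8966171337 / 11014640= 814.02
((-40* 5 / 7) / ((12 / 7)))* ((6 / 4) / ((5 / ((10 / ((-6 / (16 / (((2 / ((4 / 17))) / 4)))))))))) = 3200 / 51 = 62.75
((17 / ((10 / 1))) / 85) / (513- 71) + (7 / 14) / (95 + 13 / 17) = 94739 / 17989400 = 0.01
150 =150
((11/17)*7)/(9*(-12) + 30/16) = -616/14433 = -0.04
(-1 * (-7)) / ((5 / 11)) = 77 / 5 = 15.40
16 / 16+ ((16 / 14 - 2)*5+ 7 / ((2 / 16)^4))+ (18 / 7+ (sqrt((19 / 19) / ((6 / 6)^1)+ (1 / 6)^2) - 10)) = sqrt(37) / 6+ 200629 / 7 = 28662.30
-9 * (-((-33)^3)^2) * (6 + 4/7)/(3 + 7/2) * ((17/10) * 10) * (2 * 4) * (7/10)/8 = 9089351565822/65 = 139836177935.72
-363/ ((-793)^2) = -363/ 628849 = -0.00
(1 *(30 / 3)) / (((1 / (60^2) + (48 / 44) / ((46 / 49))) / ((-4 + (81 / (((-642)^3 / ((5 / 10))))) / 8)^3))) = -70232306601655712334112327492875 / 127552085072690140236943917056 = -550.62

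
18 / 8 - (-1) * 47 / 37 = 521 / 148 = 3.52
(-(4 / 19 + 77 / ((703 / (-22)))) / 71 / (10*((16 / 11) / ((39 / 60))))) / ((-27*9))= -110539 / 19406174400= -0.00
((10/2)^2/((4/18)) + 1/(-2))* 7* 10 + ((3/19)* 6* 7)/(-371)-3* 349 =6840533/1007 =6792.98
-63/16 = -3.94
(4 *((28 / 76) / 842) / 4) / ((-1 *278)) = -7 / 4447444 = -0.00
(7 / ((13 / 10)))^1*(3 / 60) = 7 / 26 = 0.27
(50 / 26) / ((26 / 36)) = 450 / 169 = 2.66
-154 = -154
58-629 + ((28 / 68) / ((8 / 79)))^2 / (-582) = -6146933521 / 10764672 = -571.03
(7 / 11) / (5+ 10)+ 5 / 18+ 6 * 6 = 35957 / 990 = 36.32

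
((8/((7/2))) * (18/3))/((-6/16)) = -36.57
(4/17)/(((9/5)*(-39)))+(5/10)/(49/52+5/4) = 25477/113373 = 0.22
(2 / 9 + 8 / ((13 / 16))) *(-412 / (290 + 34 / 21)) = -849338 / 59709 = -14.22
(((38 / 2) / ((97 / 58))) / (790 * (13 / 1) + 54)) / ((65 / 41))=0.00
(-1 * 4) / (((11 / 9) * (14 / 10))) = -180 / 77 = -2.34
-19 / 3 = -6.33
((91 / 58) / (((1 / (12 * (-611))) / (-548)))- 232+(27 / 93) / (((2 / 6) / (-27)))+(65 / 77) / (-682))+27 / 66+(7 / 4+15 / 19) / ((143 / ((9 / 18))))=6303747.94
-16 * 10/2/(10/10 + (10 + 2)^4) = -80/20737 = -0.00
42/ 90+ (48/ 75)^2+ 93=176018/ 1875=93.88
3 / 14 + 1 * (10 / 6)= 79 / 42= 1.88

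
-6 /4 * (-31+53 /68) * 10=30825 /68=453.31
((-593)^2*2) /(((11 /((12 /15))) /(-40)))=-22505536 /11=-2045957.82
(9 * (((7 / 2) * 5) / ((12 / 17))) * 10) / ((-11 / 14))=-62475 / 22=-2839.77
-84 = -84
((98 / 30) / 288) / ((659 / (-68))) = -0.00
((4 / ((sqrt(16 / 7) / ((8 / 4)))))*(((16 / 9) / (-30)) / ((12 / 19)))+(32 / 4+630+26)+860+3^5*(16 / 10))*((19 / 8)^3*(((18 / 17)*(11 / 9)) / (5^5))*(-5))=-180398559 / 3400000+1433531*sqrt(7) / 275400000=-53.04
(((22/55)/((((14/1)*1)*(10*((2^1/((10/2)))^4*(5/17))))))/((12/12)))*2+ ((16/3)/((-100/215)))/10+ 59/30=4421/2800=1.58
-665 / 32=-20.78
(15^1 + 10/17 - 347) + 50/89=-330.85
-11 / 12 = -0.92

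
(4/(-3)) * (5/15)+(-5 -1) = -58/9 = -6.44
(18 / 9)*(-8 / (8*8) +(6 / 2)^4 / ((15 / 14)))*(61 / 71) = 184159 / 1420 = 129.69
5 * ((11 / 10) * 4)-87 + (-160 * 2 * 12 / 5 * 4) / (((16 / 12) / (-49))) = 112831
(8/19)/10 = 4/95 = 0.04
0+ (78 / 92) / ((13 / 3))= 9 / 46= 0.20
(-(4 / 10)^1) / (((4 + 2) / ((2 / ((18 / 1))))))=-1 / 135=-0.01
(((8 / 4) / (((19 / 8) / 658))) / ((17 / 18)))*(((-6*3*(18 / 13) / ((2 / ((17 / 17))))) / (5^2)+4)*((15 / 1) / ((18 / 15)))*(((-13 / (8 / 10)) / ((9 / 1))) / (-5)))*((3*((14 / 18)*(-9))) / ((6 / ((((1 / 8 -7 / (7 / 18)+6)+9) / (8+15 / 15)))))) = 10367.86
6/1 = 6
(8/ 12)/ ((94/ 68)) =68/ 141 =0.48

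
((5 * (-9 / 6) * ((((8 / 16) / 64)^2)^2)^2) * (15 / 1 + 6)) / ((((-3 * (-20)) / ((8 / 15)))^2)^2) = -7 / 512988145055170560000000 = -0.00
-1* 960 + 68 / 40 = -958.30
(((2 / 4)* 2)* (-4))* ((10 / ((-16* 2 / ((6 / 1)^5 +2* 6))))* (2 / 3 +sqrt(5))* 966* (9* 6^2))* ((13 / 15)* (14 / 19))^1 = 24646029408 / 19 +36969044112* sqrt(5) / 19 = 5647964479.24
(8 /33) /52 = 0.00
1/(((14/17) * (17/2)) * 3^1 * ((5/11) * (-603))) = -11/63315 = -0.00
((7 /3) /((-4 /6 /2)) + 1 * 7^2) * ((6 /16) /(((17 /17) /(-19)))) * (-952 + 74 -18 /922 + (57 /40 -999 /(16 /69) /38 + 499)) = 146922.14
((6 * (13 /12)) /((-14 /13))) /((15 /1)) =-169 /420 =-0.40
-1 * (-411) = 411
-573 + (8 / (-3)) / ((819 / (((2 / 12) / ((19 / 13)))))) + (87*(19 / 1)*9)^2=2384329441784 / 10773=221324556.00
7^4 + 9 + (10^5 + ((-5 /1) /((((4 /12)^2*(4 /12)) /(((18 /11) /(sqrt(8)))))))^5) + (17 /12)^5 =25484304977 /248832 - 2647776904509375*sqrt(2) /1288408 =-2906214533.97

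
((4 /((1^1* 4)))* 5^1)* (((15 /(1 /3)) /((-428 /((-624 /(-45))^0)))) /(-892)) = 225 /381776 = 0.00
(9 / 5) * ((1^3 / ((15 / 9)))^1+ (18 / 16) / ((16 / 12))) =2079 / 800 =2.60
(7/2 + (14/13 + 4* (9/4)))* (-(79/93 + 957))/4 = -3930655/1209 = -3251.16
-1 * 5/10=-1/2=-0.50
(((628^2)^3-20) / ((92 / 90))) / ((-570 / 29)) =-70220436174743583 / 23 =-3053062442380155.78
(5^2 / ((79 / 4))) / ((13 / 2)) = 200 / 1027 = 0.19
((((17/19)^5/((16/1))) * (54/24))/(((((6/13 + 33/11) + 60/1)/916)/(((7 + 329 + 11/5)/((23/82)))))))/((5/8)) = 46272030721683/20607008125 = 2245.45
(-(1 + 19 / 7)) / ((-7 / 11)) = 286 / 49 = 5.84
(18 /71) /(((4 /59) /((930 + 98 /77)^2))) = 27861446808 /8591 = 3243097.06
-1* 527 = -527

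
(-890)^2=792100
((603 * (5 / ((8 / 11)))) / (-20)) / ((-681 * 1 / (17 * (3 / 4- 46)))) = -6803247 / 29056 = -234.14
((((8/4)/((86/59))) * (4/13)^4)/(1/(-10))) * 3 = -453120/1228123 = -0.37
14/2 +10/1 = 17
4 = 4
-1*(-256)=256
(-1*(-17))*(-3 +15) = 204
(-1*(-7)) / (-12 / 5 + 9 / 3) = 35 / 3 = 11.67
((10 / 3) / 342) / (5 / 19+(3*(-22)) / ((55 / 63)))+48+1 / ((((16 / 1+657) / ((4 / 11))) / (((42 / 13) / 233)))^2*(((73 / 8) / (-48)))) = 48.00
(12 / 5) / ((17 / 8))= 96 / 85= 1.13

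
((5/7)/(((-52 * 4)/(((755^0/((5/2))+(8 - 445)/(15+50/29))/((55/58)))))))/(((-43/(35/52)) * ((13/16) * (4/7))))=-2533237/806404456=-0.00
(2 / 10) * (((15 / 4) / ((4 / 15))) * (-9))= -405 / 16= -25.31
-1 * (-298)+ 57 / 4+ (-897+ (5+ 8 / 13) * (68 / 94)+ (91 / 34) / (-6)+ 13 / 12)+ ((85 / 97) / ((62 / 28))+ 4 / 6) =-217007365715 / 374804508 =-578.99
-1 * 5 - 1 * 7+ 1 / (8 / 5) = -91 / 8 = -11.38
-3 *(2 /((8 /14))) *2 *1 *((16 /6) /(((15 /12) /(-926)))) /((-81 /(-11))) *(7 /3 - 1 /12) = 570416 /45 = 12675.91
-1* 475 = -475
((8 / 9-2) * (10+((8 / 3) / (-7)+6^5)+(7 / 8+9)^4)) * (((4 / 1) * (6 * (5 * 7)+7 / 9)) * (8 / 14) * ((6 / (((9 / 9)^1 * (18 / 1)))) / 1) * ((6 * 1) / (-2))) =2015751534695 / 217728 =9258118.09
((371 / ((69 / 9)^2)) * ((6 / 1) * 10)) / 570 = 6678 / 10051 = 0.66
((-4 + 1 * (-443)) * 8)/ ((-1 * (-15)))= -1192/ 5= -238.40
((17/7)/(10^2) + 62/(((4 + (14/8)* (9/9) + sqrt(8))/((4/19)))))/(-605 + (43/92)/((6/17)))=-2221899774/444302556425 + 4380672* sqrt(2)/2538871751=-0.00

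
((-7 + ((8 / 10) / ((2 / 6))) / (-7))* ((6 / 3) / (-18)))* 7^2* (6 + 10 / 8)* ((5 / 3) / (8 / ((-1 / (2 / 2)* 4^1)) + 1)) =-52171 / 108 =-483.06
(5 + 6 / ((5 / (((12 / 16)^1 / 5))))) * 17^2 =74851 / 50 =1497.02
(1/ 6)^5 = 1/ 7776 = 0.00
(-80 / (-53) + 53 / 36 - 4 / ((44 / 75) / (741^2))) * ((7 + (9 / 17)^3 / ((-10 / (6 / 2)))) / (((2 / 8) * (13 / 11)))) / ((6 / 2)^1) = -26850347714481683 / 913965390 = -29377860.48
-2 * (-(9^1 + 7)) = 32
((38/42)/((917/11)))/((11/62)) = 1178/19257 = 0.06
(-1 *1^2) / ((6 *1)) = -1 / 6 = -0.17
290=290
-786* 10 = -7860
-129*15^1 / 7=-1935 / 7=-276.43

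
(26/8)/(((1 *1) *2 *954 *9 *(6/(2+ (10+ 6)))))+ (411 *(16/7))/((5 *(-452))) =-37589609/90553680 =-0.42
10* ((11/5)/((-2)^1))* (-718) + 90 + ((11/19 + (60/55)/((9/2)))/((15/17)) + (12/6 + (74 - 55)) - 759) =13639001/1881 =7250.93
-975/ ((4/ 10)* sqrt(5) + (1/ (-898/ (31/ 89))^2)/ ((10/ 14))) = 209473328839456500/ 816009789475562248591 -397804772369358656796000* sqrt(5)/ 816009789475562248591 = -1090.08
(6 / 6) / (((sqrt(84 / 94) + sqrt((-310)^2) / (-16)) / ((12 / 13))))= -0.05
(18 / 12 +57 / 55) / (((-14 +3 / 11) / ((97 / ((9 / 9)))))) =-27063 / 1510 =-17.92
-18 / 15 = -6 / 5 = -1.20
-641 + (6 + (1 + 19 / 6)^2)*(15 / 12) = -88099 / 144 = -611.80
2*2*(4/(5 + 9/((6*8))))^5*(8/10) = 17179869184/19695203215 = 0.87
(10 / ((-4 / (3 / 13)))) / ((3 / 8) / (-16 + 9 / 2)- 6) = 46 / 481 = 0.10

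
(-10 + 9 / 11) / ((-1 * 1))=101 / 11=9.18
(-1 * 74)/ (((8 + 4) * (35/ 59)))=-2183/ 210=-10.40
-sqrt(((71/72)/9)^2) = -71/648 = -0.11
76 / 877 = 0.09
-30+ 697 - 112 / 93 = 61919 / 93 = 665.80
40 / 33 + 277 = 9181 / 33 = 278.21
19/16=1.19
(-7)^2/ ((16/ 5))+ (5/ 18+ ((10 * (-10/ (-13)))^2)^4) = 1440001831315468645/ 117465223824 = 12258962.99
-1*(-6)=6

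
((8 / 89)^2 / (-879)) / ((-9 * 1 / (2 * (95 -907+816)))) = 512 / 62663031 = 0.00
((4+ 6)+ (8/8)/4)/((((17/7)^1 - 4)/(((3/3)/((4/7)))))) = -2009/176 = -11.41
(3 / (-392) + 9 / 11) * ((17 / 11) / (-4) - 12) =-1904775 / 189728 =-10.04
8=8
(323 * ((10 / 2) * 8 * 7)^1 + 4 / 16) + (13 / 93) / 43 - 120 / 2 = 1445722531 / 15996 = 90380.25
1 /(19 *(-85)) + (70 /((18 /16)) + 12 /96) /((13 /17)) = 123244559 /1511640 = 81.53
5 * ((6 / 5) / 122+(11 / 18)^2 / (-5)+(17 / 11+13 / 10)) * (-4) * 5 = -15112835 / 54351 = -278.06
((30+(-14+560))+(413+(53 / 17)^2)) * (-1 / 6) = -48105 / 289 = -166.45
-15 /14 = -1.07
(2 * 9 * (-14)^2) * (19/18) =3724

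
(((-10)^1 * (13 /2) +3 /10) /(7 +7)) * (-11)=7117 /140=50.84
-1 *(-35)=35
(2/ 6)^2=0.11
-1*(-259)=259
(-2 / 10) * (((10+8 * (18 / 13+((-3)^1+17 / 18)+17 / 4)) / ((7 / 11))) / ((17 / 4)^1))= -39776 / 13923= -2.86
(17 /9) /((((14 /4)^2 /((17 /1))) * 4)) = 289 /441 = 0.66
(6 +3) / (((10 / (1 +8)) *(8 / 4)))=81 / 20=4.05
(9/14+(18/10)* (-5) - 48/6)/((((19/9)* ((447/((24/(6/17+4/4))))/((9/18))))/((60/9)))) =-467160/455791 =-1.02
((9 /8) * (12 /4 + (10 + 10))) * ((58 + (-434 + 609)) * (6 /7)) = 144693 /28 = 5167.61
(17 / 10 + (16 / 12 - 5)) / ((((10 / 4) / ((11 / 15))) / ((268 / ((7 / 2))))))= -347864 / 7875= -44.17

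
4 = 4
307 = 307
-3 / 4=-0.75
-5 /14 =-0.36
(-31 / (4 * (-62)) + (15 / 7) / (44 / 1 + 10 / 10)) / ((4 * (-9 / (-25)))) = 725 / 6048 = 0.12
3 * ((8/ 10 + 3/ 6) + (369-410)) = -1191/ 10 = -119.10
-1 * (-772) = 772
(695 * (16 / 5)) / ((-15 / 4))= -8896 / 15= -593.07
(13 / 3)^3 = 2197 / 27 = 81.37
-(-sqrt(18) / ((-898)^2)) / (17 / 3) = 9*sqrt(2) / 13708868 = 0.00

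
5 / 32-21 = -667 / 32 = -20.84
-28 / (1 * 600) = -7 / 150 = -0.05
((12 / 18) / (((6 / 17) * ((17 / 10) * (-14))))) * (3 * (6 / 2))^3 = -405 / 7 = -57.86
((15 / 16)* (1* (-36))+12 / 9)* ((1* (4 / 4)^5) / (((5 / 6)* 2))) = -389 / 20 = -19.45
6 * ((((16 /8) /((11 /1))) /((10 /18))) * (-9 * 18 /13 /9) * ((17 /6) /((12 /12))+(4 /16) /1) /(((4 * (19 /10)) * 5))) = -2997 /13585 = -0.22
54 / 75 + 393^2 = 3861243 / 25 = 154449.72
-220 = -220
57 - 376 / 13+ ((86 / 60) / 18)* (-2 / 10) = 984941 / 35100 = 28.06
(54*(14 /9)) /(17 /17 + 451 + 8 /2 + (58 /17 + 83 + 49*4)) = 1428 /12553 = 0.11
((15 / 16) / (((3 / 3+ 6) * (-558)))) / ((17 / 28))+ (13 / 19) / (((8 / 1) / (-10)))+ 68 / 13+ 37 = 129258163 / 3124056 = 41.38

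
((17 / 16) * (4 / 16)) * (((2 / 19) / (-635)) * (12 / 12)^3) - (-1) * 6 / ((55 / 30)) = 13898693 / 4246880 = 3.27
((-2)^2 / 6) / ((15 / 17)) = 34 / 45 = 0.76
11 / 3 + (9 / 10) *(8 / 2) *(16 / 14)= 817 / 105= 7.78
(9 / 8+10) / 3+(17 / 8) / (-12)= 113 / 32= 3.53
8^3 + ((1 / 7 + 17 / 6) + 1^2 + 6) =21923 / 42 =521.98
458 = 458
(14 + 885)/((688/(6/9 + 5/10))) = 6293/4128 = 1.52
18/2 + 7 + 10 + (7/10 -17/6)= 358/15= 23.87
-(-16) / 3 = 16 / 3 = 5.33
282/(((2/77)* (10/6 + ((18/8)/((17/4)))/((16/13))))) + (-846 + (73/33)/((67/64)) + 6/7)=114791176132/26481147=4334.83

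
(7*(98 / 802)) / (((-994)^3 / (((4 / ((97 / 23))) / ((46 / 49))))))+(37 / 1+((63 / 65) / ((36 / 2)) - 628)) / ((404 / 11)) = -11764544069959221 / 731165802050840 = -16.09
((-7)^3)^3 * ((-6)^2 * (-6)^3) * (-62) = -19454958177984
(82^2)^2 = 45212176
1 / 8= 0.12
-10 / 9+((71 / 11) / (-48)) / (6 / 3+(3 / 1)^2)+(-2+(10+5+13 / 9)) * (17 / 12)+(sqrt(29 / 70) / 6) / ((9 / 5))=19.40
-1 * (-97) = 97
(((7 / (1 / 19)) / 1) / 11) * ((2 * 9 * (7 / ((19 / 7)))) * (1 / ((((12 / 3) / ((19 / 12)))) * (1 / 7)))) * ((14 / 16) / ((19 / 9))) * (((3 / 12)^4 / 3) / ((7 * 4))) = 21609 / 720896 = 0.03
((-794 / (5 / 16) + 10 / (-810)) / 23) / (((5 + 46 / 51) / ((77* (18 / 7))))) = -384856846 / 103845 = -3706.07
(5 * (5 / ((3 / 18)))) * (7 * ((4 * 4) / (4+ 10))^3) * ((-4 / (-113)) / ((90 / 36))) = 122880 / 5537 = 22.19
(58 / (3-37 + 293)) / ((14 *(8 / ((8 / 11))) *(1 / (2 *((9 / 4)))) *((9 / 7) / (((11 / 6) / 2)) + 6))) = 87 / 98420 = 0.00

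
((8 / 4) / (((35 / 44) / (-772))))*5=-67936 / 7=-9705.14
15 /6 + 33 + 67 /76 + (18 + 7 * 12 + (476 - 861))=-18743 /76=-246.62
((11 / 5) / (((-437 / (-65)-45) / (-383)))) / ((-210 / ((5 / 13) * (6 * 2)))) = -4213 / 8708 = -0.48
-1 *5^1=-5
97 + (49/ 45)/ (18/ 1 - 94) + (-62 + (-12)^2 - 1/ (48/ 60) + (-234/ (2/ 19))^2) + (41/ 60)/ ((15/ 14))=42253308043/ 8550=4941907.37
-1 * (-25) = 25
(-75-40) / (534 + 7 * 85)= -115 / 1129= -0.10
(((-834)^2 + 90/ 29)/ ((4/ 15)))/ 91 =21612015/ 754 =28663.15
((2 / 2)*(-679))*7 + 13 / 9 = -42764 / 9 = -4751.56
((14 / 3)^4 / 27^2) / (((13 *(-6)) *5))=-19208 / 11514555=-0.00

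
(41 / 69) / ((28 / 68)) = 697 / 483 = 1.44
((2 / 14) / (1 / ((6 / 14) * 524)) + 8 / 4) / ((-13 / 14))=-3340 / 91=-36.70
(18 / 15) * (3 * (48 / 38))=432 / 95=4.55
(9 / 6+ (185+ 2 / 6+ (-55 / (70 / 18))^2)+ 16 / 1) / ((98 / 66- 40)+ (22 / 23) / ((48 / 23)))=-306548 / 28959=-10.59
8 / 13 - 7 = -83 / 13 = -6.38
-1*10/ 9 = -10/ 9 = -1.11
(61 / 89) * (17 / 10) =1037 / 890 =1.17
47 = 47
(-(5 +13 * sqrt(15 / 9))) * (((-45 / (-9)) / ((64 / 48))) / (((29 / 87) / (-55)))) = 12375 / 4 +10725 * sqrt(15) / 4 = 13478.19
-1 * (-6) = 6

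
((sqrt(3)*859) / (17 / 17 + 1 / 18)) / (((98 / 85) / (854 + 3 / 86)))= 48264594345*sqrt(3) / 80066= 1044097.74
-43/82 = -0.52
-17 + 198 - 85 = 96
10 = 10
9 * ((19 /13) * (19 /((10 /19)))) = 61731 /130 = 474.85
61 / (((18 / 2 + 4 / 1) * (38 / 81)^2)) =400221 / 18772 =21.32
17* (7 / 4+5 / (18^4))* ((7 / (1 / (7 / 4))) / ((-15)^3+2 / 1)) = -153032929 / 1416336192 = -0.11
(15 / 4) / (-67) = -15 / 268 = -0.06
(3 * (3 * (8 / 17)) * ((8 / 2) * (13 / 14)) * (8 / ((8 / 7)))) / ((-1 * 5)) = -1872 / 85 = -22.02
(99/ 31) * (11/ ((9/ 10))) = 1210/ 31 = 39.03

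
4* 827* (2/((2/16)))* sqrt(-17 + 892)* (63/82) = 8336160* sqrt(35)/41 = 1202863.11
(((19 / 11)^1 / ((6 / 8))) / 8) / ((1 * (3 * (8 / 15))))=95 / 528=0.18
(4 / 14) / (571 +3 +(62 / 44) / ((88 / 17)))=3872 / 7782537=0.00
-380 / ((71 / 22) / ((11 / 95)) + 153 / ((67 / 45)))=-1232264 / 423617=-2.91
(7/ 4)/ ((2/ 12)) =21/ 2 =10.50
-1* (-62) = 62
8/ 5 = 1.60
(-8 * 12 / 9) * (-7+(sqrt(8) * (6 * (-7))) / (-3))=224 / 3-896 * sqrt(2) / 3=-347.71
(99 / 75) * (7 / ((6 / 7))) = 539 / 50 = 10.78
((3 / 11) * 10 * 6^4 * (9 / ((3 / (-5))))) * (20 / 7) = -151480.52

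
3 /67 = 0.04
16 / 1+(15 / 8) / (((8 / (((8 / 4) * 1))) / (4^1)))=143 / 8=17.88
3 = 3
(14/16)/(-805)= -0.00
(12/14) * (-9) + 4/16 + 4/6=-571/84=-6.80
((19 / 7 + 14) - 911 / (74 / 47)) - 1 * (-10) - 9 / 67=-19158689 / 34706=-552.03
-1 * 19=-19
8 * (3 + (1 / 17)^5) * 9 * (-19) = -4104.00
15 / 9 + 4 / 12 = 2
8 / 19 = 0.42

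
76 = 76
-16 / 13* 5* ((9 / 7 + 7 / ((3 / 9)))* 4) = -3840 / 7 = -548.57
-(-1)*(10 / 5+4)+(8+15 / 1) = 29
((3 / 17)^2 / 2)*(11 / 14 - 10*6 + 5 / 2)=-3573 / 4046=-0.88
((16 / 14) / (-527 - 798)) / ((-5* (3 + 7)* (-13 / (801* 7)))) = -3204 / 430625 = -0.01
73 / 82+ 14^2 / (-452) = 4231 / 9266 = 0.46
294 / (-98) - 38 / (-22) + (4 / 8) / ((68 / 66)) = -589 / 748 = -0.79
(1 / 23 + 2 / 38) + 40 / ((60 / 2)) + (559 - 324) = 309959 / 1311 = 236.43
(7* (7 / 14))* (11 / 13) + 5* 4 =597 / 26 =22.96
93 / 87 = 31 / 29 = 1.07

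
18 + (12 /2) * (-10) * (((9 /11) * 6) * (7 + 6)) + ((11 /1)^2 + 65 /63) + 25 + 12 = -2530877 /693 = -3652.06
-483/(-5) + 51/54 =8779/90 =97.54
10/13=0.77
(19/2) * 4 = 38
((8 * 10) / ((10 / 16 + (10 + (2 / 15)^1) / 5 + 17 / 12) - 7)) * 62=-1691.87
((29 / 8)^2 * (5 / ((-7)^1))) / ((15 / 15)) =-4205 / 448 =-9.39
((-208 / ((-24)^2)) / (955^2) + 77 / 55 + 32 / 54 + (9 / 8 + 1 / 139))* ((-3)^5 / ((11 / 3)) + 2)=-60494382760861 / 301209024600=-200.84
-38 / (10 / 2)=-7.60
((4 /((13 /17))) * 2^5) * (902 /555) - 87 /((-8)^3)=1005556729 /3694080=272.21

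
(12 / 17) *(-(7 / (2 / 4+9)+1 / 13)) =-2412 / 4199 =-0.57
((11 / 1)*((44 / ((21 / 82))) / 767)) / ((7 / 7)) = 2.46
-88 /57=-1.54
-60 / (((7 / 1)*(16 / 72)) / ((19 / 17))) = -5130 / 119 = -43.11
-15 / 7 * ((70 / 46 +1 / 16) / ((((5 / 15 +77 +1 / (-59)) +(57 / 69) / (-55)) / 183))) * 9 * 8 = -140213351025 / 242314268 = -578.64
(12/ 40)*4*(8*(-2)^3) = -384/ 5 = -76.80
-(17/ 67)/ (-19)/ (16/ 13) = 221/ 20368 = 0.01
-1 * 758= -758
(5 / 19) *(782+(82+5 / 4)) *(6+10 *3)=155745 / 19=8197.11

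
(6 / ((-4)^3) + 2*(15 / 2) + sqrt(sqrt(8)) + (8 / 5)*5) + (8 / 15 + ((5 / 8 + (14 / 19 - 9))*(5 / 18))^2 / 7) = 2^(3 / 4) + 233690591 / 9703680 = 25.76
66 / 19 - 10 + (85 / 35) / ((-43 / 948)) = -343528 / 5719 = -60.07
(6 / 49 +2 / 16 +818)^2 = 102882487009 / 153664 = 669528.89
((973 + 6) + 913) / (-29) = -1892 / 29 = -65.24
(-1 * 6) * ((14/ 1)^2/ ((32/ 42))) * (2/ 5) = -3087/ 5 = -617.40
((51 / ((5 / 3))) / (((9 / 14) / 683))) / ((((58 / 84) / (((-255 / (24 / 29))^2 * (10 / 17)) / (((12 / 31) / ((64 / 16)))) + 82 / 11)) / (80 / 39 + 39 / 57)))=54061864611319957 / 727320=74330232375.46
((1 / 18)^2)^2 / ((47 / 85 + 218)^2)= 7225 / 36227735026704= 0.00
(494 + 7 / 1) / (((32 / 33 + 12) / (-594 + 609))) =247995 / 428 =579.43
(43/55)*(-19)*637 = -9462.35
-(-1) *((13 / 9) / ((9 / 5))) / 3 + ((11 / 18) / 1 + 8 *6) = 23755 / 486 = 48.88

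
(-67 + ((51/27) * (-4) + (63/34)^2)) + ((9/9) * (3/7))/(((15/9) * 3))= -25867213/364140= -71.04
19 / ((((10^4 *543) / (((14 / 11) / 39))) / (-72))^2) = 931 / 261691284765625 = 0.00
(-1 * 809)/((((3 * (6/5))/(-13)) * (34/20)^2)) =1010.86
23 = 23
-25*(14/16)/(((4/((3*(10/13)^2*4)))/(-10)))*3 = 196875/169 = 1164.94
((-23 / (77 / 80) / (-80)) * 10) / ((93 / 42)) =460 / 341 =1.35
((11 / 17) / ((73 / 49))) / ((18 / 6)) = 539 / 3723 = 0.14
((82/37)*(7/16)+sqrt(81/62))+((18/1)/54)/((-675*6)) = 1743377/1798200+9*sqrt(62)/62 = 2.11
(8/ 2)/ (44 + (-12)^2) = 1/ 47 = 0.02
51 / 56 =0.91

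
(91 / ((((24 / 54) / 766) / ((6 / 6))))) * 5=1568385 / 2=784192.50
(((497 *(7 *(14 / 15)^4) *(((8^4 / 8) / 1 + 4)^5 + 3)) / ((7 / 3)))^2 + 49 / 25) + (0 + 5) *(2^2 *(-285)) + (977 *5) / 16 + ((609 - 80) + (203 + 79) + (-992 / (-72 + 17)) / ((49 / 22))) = 42492044968356443649164726087050346563967989 / 24806250000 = 1712957217167304354715635000000000.00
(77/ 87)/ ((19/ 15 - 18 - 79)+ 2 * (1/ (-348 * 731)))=-562870/ 60883533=-0.01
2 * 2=4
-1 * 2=-2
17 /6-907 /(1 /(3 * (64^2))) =-66871279 /6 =-11145213.17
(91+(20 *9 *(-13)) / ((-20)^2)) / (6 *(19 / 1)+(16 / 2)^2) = 1703 / 3560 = 0.48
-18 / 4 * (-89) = 801 / 2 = 400.50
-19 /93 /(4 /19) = -361 /372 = -0.97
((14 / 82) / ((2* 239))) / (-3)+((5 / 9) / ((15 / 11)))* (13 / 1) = 2802451 / 529146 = 5.30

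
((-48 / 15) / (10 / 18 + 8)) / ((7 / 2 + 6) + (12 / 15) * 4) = -288 / 9779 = -0.03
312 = 312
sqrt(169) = 13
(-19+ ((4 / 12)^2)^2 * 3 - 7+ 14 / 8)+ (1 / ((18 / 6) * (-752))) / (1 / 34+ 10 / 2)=-4670407 / 192888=-24.21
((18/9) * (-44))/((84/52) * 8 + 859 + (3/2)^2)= -4576/45457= -0.10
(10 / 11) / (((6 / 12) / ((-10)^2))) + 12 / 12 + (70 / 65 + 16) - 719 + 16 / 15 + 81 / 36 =-4425463 / 8580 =-515.79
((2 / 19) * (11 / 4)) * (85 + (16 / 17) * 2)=16247 / 646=25.15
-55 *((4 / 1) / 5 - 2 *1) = 66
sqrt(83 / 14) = sqrt(1162) / 14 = 2.43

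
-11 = -11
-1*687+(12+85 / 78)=-52565 / 78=-673.91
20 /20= 1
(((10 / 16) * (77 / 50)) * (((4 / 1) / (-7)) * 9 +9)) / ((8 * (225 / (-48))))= -0.10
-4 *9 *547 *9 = -177228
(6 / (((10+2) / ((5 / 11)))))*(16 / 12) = 10 / 33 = 0.30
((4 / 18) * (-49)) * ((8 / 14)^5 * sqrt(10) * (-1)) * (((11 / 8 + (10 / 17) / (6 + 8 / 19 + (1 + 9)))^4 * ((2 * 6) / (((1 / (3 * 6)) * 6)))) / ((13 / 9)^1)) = 18282637843694 * sqrt(10) / 279096863877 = 207.15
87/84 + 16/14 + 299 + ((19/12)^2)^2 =44628919/145152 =307.46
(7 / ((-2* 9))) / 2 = -7 / 36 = -0.19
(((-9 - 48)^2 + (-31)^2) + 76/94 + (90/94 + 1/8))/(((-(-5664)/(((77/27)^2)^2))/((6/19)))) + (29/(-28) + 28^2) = 798.50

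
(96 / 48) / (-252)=-0.01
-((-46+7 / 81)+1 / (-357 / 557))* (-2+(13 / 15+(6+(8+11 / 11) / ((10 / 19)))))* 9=30155840 / 3213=9385.57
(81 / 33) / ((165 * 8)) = 9 / 4840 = 0.00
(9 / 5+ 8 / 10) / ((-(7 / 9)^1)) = -3.34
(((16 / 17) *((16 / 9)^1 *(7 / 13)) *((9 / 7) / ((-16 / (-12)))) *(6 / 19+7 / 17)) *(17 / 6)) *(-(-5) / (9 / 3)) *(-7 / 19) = -263200 / 239343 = -1.10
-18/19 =-0.95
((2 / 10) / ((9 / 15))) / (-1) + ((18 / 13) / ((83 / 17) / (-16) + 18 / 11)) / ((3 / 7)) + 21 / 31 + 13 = 10849213 / 687921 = 15.77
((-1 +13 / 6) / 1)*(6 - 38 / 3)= -70 / 9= -7.78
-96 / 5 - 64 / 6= -448 / 15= -29.87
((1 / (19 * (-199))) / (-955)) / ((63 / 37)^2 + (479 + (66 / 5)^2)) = 6845 / 16217334846244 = 0.00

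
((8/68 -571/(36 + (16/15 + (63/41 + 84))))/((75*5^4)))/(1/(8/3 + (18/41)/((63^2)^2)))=-65504621513054/253642445347921875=-0.00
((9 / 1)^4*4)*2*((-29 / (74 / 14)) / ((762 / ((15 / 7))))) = -3805380 / 4699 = -809.83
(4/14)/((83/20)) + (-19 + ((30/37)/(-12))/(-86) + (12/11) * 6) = -503723193/40672324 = -12.38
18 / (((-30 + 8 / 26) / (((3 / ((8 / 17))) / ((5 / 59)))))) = -45.60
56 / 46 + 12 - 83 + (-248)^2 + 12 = 1413263 / 23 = 61446.22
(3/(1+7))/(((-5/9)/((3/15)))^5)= -177147/78125000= -0.00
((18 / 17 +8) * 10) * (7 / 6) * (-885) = -1590050 / 17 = -93532.35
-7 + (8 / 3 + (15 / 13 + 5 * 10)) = 1826 / 39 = 46.82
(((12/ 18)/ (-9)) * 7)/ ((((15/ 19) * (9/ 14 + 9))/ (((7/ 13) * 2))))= -52136/ 710775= -0.07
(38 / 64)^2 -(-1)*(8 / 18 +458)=4228273 / 9216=458.80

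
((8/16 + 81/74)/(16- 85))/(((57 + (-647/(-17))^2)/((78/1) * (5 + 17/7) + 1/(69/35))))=-4776138559/536499179118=-0.01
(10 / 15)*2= 4 / 3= 1.33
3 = 3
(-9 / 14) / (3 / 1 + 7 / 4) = -18 / 133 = -0.14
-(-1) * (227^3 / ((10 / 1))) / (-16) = -11697083 / 160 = -73106.77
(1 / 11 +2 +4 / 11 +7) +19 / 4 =625 / 44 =14.20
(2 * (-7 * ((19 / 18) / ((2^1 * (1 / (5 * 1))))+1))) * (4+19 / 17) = -26593 / 102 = -260.72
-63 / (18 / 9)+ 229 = 395 / 2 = 197.50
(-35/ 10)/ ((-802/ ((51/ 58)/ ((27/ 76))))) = 2261/ 209322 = 0.01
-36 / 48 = -3 / 4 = -0.75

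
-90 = -90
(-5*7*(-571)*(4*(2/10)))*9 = 143892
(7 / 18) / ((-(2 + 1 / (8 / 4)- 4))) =7 / 27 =0.26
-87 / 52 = -1.67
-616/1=-616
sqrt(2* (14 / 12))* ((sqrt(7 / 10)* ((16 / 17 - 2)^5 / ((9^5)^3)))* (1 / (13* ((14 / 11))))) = -88* sqrt(30) / 965393371653878115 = -0.00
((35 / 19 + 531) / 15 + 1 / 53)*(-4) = -2147428 / 15105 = -142.17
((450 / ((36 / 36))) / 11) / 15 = 2.73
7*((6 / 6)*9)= 63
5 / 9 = 0.56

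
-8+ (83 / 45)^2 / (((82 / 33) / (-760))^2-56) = -638853024712 / 79254791271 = -8.06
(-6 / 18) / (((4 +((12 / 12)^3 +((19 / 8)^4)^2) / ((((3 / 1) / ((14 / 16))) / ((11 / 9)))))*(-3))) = 402653184 / 1323521714413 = 0.00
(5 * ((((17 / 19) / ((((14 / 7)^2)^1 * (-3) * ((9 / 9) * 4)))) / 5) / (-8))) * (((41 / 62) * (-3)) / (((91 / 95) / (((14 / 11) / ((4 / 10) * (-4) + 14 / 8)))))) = -17425 / 425568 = -0.04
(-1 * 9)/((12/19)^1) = -57/4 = -14.25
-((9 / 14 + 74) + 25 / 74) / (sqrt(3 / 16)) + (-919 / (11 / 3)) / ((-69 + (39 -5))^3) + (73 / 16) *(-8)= -77680 *sqrt(3) / 777 -34423111 / 943250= -209.65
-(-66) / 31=66 / 31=2.13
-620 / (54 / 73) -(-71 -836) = 1859 / 27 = 68.85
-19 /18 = -1.06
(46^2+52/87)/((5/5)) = 184144/87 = 2116.60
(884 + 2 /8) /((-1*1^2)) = -3537 /4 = -884.25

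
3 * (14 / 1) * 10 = 420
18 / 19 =0.95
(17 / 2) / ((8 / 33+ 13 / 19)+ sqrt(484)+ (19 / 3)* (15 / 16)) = 85272 / 289565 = 0.29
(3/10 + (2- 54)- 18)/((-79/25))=22.06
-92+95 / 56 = -5057 / 56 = -90.30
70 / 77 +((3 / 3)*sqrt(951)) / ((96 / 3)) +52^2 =sqrt(951) / 32 +29754 / 11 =2705.87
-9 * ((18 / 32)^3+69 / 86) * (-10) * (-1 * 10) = -38848275 / 44032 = -882.27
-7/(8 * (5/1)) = -7/40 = -0.18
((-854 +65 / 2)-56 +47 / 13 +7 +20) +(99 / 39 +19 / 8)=-87565 / 104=-841.97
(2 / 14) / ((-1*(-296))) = 1 / 2072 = 0.00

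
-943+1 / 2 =-1885 / 2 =-942.50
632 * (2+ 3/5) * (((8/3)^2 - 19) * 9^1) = -879112/5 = -175822.40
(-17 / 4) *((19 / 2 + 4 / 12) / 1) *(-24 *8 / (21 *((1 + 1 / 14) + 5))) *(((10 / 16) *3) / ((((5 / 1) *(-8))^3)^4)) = 59 / 8388608000000000000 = 0.00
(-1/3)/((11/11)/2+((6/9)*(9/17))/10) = -170/273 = -0.62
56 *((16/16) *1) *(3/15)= 56/5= 11.20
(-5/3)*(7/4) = -35/12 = -2.92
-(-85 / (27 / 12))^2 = -115600 / 81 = -1427.16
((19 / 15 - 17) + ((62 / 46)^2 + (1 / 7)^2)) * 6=-83.38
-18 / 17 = -1.06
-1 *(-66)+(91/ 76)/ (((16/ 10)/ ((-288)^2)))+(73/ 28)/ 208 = 62137.59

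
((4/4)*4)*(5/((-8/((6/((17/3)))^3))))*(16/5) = -46656/4913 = -9.50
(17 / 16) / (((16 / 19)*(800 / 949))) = 306527 / 204800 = 1.50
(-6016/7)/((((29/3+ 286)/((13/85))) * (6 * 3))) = -39104/1583295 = -0.02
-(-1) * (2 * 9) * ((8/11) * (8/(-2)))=-52.36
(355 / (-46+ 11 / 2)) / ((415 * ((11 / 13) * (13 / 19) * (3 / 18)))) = -0.22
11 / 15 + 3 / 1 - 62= -874 / 15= -58.27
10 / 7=1.43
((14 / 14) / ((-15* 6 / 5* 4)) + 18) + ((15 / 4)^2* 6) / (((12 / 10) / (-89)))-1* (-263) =-860663 / 144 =-5976.83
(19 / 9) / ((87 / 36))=76 / 87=0.87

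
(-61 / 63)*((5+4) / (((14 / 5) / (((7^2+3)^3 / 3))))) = -21442720 / 147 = -145868.84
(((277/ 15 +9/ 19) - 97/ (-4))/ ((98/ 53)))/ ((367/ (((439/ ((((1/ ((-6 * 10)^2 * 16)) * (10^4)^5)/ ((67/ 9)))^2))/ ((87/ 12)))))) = 5142586185431/ 72572995605468750000000000000000000000000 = 0.00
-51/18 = -17/6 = -2.83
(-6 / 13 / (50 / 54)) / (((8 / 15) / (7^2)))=-11907 / 260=-45.80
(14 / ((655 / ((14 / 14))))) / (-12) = -7 / 3930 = -0.00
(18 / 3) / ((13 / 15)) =6.92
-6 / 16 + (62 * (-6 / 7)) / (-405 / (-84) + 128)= -23061 / 29752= -0.78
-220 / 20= -11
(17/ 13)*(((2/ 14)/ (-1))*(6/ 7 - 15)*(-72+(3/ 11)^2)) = -1331559/ 7007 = -190.03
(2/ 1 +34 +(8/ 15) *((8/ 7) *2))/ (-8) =-977/ 210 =-4.65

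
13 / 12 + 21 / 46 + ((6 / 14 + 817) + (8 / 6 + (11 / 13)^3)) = 3484427623 / 4244604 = 820.91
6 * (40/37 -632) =-140064/37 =-3785.51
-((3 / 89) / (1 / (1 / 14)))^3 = -27 / 1934434936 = -0.00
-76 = -76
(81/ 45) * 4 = 36/ 5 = 7.20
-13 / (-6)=13 / 6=2.17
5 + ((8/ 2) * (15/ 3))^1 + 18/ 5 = 143/ 5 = 28.60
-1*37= -37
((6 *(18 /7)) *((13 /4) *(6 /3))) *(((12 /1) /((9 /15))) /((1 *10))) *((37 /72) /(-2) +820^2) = 3776196957 /28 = 134864177.04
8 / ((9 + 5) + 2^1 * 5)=1 / 3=0.33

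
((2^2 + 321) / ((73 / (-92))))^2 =894010000 / 5329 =167763.18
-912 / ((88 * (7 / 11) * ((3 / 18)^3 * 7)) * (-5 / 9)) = 904.56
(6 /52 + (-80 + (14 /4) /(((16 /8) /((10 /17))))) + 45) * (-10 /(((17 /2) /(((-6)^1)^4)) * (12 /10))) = 161611200 /3757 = 43016.02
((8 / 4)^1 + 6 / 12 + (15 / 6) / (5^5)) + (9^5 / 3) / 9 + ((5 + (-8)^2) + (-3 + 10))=1415938 / 625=2265.50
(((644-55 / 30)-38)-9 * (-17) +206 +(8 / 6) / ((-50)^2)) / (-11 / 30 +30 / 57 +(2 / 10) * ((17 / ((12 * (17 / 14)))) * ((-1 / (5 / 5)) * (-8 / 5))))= 68625663 / 37975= 1807.13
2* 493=986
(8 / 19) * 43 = 344 / 19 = 18.11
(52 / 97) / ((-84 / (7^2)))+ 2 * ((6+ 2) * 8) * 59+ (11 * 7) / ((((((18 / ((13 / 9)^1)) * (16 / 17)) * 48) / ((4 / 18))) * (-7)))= 410113655777 / 54307584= 7551.68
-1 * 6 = -6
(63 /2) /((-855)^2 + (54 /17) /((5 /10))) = 119 /2761674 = 0.00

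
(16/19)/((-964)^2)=1/1103539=0.00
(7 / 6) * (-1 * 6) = -7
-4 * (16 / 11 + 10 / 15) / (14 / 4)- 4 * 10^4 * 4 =-5280080 / 33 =-160002.42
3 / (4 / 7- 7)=-7 / 15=-0.47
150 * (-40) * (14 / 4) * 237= -4977000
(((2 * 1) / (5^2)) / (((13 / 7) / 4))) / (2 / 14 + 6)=392 / 13975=0.03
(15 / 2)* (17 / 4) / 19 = 255 / 152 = 1.68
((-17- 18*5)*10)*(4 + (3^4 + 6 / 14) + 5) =-677310 / 7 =-96758.57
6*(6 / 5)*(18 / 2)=324 / 5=64.80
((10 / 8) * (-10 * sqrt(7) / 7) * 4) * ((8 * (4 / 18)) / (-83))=800 * sqrt(7) / 5229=0.40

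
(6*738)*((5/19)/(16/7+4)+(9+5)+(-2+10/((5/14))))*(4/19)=37327.45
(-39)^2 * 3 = 4563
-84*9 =-756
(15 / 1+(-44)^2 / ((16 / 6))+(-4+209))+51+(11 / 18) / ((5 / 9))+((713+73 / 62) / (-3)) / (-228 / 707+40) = 25882265851 / 26088360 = 992.10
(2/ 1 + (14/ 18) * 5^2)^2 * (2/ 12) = 37249/ 486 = 76.64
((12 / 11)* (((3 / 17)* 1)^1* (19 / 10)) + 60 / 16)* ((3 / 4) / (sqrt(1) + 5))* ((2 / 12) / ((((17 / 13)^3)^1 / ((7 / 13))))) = 6069973 / 293993920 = 0.02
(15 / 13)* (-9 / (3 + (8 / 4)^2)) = -1.48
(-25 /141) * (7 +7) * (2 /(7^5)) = -100 /338541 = -0.00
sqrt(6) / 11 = 0.22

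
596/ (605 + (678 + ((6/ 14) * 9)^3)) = 51107/ 114938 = 0.44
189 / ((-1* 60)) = -63 / 20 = -3.15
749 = 749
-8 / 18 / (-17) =4 / 153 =0.03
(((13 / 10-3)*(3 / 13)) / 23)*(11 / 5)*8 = -2244 / 7475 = -0.30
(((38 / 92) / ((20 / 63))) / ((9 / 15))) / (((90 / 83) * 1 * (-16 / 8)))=-11039 / 11040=-1.00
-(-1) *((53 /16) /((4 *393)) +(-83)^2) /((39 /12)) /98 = 173272181 /8010912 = 21.63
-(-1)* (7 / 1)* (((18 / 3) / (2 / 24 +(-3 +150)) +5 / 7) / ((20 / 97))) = 904913 / 35300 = 25.63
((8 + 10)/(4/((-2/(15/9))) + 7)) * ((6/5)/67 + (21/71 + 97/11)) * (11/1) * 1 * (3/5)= 295.87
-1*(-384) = 384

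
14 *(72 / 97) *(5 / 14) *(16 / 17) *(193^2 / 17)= 214554240 / 28033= 7653.63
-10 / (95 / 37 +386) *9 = -3330 / 14377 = -0.23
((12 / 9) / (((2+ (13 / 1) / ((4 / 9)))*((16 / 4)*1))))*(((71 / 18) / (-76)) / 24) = -71 / 3078000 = -0.00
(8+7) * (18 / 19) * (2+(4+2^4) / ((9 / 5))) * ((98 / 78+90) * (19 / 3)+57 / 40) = 107948.06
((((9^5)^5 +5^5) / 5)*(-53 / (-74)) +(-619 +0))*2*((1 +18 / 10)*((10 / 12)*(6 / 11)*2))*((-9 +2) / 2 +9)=532680306867354620866637088 / 185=2879353010093808761441282.00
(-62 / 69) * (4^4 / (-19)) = 12.11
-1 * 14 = -14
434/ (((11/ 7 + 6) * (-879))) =-3038/ 46587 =-0.07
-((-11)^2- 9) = -112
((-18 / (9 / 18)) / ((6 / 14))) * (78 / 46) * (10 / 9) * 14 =-2215.65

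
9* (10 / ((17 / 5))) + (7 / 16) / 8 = 57719 / 2176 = 26.53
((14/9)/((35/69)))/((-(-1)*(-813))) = -46/12195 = -0.00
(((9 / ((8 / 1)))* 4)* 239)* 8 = 8604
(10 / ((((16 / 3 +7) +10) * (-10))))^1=-3 / 67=-0.04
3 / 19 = 0.16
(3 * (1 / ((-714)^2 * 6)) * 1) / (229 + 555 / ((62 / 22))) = 31 / 13462692768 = 0.00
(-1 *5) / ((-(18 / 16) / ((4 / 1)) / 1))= 160 / 9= 17.78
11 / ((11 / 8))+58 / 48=221 / 24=9.21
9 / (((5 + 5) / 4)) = 18 / 5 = 3.60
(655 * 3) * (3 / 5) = 1179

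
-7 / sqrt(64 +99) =-7*sqrt(163) / 163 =-0.55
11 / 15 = 0.73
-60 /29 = -2.07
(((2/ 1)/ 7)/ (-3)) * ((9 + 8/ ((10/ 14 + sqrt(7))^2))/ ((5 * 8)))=-263593/ 10618020 + 49 * sqrt(7)/ 75843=-0.02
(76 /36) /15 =19 /135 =0.14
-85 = -85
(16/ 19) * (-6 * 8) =-768/ 19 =-40.42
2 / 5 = 0.40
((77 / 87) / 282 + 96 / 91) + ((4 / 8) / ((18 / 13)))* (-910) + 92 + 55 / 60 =-116410607 / 496132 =-234.64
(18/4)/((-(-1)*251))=9/502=0.02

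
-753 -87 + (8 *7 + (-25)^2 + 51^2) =2442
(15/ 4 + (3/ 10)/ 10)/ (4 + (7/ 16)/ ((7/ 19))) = 1512/ 2075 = 0.73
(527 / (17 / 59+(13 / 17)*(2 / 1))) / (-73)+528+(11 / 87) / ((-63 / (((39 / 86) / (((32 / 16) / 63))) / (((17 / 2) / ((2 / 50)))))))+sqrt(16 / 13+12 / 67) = 2*sqrt(267397) / 871+73917852973153 / 141057086050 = 525.22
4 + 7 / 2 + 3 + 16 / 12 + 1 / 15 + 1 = 129 / 10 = 12.90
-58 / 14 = -4.14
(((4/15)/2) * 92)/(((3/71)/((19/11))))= 248216/495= 501.45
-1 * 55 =-55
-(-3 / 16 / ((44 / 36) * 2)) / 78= 9 / 9152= 0.00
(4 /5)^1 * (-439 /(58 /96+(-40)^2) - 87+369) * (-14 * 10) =-2424207072 /76829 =-31553.28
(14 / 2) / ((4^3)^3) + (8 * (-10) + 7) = -19136505 / 262144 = -73.00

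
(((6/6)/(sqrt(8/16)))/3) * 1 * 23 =23 * sqrt(2)/3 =10.84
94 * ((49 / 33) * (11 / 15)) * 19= 87514 / 45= 1944.76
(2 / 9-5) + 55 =452 / 9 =50.22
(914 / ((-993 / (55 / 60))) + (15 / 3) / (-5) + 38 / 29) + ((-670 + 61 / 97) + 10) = -11059903555 / 16759854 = -659.90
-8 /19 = -0.42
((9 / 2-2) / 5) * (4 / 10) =1 / 5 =0.20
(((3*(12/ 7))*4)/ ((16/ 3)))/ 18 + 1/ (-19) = 43/ 266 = 0.16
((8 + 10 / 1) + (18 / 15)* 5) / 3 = 8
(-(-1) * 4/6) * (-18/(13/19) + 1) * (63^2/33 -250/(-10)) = -1051484/429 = -2451.01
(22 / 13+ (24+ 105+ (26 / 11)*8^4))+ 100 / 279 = 391489523 / 39897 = 9812.51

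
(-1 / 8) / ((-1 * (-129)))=-1 / 1032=-0.00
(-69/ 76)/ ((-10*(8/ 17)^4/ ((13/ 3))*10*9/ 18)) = 1.60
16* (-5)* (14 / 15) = -224 / 3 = -74.67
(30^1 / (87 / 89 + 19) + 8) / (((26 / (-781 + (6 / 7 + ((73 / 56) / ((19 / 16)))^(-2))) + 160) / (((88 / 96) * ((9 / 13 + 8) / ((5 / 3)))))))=1220925885298713 / 4299522272383520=0.28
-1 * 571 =-571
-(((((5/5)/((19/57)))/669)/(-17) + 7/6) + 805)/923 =-18337061/20994558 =-0.87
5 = 5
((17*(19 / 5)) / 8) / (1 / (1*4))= 323 / 10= 32.30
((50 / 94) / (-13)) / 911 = -25 / 556621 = -0.00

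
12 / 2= 6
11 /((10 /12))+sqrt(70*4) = 66 /5+2*sqrt(70) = 29.93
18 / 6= 3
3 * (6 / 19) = 18 / 19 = 0.95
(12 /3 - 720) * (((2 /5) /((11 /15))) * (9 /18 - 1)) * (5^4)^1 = 1342500 /11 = 122045.45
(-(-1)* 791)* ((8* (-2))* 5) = -63280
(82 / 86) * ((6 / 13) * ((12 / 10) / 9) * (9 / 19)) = 1476 / 53105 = 0.03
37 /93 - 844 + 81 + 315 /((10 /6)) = -53345 /93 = -573.60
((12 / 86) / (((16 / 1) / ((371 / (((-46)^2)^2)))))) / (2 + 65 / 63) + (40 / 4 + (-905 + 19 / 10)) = -1313691016726077 / 1470933845120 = -893.10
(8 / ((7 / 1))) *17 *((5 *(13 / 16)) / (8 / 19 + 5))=20995 / 1442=14.56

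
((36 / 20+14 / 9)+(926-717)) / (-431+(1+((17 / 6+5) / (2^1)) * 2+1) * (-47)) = -0.24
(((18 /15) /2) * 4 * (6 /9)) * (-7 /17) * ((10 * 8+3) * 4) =-18592 /85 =-218.73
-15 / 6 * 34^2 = -2890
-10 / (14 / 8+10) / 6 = -0.14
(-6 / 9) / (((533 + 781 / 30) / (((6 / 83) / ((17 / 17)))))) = -120 / 1391993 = -0.00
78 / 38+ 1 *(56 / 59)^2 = 2.95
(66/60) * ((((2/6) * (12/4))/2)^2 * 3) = 33/40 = 0.82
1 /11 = 0.09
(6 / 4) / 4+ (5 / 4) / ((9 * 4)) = 59 / 144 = 0.41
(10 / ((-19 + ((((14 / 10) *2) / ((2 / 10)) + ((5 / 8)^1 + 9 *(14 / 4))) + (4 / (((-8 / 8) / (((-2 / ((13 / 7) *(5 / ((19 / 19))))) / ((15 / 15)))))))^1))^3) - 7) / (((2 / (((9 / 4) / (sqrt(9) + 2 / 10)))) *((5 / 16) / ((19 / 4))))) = -409902837500141 / 10958851876896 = -37.40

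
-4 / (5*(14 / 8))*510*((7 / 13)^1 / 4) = -408 / 13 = -31.38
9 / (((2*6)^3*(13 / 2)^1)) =1 / 1248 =0.00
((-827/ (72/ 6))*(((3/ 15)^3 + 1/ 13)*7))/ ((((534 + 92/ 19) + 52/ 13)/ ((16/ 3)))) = -10119172/ 25140375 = -0.40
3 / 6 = 0.50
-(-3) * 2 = 6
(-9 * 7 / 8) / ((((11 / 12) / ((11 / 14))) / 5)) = -135 / 4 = -33.75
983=983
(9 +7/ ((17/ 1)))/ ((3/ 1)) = 160/ 51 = 3.14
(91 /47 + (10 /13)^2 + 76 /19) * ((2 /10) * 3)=3.92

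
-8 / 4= -2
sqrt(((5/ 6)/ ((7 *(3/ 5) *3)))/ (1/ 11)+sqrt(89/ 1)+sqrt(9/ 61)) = sqrt(2905308 *sqrt(61)+42977550+59074596 *sqrt(89))/ 7686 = 3.25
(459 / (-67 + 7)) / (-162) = 17 / 360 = 0.05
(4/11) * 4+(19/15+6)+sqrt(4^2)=2099/165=12.72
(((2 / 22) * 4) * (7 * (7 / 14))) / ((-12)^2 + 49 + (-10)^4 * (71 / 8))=14 / 978373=0.00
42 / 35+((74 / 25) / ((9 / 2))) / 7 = 2038 / 1575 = 1.29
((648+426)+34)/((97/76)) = 84208/97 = 868.12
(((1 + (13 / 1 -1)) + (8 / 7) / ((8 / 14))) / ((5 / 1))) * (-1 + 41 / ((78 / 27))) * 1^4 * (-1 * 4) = -2058 / 13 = -158.31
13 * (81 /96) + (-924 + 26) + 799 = -2817 /32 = -88.03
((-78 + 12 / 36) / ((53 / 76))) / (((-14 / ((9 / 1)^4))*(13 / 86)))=1665278028 / 4823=345278.46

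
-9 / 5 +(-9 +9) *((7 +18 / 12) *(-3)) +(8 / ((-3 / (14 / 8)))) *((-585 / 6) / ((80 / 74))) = 16763 / 40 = 419.08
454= 454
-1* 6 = -6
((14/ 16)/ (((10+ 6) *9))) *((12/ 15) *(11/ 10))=0.01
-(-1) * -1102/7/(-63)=1102/441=2.50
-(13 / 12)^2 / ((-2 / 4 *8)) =0.29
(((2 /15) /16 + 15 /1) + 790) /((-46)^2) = 96601 /253920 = 0.38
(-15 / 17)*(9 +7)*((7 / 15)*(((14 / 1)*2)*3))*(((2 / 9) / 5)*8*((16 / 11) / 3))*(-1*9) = 802816 / 935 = 858.63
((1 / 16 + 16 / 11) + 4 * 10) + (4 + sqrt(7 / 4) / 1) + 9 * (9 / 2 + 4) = sqrt(7) / 2 + 21475 / 176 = 123.34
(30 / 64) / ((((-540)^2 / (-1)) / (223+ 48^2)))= -2527 / 622080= -0.00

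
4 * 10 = 40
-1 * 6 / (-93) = 2 / 31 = 0.06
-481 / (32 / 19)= -9139 / 32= -285.59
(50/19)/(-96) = -25/912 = -0.03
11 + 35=46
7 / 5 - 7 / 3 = -0.93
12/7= 1.71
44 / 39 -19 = -697 / 39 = -17.87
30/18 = 5/3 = 1.67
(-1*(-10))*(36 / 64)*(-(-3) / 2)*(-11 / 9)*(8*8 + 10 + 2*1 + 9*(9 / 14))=-188925 / 224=-843.42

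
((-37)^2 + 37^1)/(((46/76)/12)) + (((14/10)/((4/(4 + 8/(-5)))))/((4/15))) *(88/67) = 214812438/7705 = 27879.62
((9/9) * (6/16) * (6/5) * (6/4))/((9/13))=39/40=0.98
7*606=4242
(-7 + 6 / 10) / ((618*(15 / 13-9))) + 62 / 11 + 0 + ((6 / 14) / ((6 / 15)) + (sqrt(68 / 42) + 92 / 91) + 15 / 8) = sqrt(714) / 21 + 6054416297 / 630990360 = 10.87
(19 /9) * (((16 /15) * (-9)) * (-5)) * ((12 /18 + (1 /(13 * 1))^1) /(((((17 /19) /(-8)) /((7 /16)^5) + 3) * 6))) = -1407619864 /445848975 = -3.16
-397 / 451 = -0.88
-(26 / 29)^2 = -676 / 841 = -0.80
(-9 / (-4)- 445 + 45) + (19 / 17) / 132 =-223133 / 561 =-397.74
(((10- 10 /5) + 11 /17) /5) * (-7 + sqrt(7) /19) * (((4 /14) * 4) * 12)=-14112 /85 + 2016 * sqrt(7) /1615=-162.72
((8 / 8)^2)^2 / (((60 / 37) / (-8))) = -74 / 15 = -4.93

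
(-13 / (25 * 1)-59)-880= -23488 / 25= -939.52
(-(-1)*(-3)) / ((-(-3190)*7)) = -3 / 22330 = -0.00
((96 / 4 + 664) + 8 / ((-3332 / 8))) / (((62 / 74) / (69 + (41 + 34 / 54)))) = 63337112672 / 697221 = 90842.23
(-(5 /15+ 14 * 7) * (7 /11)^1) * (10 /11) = -20650 /363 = -56.89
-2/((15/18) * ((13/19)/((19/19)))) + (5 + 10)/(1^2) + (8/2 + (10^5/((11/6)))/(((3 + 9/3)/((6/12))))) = 3261077/715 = 4560.95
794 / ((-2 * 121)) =-397 / 121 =-3.28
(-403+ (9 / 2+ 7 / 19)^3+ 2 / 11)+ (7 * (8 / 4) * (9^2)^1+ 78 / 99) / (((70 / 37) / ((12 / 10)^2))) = 304372245257 / 528143000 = 576.31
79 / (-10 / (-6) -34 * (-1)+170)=237 / 617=0.38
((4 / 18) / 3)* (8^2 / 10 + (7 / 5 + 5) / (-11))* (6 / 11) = 256 / 1089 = 0.24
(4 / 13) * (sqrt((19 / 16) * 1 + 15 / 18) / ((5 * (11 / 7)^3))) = 343 * sqrt(291) / 259545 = 0.02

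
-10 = -10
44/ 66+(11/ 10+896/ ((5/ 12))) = 12913/ 6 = 2152.17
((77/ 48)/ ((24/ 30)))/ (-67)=-385/ 12864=-0.03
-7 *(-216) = 1512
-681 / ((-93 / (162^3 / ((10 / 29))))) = 13993904412 / 155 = 90283254.27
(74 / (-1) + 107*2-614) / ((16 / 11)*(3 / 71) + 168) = -61699 / 21876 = -2.82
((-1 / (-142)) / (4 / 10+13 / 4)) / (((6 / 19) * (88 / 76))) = 1805 / 342078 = 0.01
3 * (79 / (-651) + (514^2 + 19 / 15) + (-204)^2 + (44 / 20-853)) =992652434 / 1085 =914887.04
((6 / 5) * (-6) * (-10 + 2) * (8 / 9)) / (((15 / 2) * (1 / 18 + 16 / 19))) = 58368 / 7675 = 7.60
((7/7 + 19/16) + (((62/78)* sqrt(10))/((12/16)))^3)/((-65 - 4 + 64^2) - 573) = 35/55264 + 9533120* sqrt(10)/2765985651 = 0.01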